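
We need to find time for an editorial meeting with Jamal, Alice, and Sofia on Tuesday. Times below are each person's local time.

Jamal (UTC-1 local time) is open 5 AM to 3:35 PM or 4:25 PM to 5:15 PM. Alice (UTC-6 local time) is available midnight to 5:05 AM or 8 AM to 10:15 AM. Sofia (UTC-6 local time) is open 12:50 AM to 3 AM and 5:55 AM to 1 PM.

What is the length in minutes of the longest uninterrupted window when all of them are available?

135

Jamal in UTC: 06:00-16:35, 17:25-18:15 (add 1h to convert from UTC-1).
Alice in UTC: 06:00-11:05, 14:00-16:15 (add 6h to convert from UTC-6).
Sofia in UTC: 06:50-09:00, 11:55-19:00 (add 6h to convert from UTC-6).
Jamal ∩ Alice: 06:00-11:05, 14:00-16:15.
Jamal ∩ Alice ∩ Sofia: 06:50-09:00, 14:00-16:15.
The longest is 14:00-16:15 at 135 minutes.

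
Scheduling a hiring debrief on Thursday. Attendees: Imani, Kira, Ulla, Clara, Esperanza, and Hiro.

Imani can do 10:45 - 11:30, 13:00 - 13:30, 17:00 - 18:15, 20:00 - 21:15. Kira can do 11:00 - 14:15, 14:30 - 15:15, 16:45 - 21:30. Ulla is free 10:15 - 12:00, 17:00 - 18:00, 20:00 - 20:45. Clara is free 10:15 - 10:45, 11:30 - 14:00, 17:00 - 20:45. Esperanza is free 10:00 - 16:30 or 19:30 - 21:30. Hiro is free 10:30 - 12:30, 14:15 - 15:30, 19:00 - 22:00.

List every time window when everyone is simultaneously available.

20:00-20:45

Imani ∩ Kira: 11:00-11:30, 13:00-13:30, 17:00-18:15, 20:00-21:15.
Imani ∩ Kira ∩ Ulla: 11:00-11:30, 17:00-18:00, 20:00-20:45.
Imani ∩ Kira ∩ Ulla ∩ Clara: 17:00-18:00, 20:00-20:45.
Imani ∩ Kira ∩ Ulla ∩ Clara ∩ Esperanza: 20:00-20:45.
Imani ∩ Kira ∩ Ulla ∩ Clara ∩ Esperanza ∩ Hiro: 20:00-20:45.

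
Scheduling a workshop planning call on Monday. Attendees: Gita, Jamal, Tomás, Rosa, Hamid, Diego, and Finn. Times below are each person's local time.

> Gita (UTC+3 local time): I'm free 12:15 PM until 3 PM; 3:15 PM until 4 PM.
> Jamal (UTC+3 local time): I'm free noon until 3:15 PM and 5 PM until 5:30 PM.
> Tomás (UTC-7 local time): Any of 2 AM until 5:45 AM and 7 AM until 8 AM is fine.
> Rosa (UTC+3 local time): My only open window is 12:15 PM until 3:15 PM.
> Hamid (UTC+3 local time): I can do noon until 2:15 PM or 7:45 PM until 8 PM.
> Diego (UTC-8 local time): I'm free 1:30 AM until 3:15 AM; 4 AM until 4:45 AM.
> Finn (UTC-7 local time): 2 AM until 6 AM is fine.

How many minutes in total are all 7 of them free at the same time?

105

Gita in UTC: 09:15-12:00, 12:15-13:00 (subtract 3h to convert from UTC+3).
Jamal in UTC: 09:00-12:15, 14:00-14:30 (subtract 3h to convert from UTC+3).
Tomás in UTC: 09:00-12:45, 14:00-15:00 (add 7h to convert from UTC-7).
Rosa in UTC: 09:15-12:15 (subtract 3h to convert from UTC+3).
Hamid in UTC: 09:00-11:15, 16:45-17:00 (subtract 3h to convert from UTC+3).
Diego in UTC: 09:30-11:15, 12:00-12:45 (add 8h to convert from UTC-8).
Finn in UTC: 09:00-13:00 (add 7h to convert from UTC-7).
Gita ∩ Jamal: 09:15-12:00.
Gita ∩ Jamal ∩ Tomás: 09:15-12:00.
Gita ∩ Jamal ∩ Tomás ∩ Rosa: 09:15-12:00.
Gita ∩ Jamal ∩ Tomás ∩ Rosa ∩ Hamid: 09:15-11:15.
Gita ∩ Jamal ∩ Tomás ∩ Rosa ∩ Hamid ∩ Diego: 09:30-11:15.
Gita ∩ Jamal ∩ Tomás ∩ Rosa ∩ Hamid ∩ Diego ∩ Finn: 09:30-11:15.
That's a single block of 105 minutes.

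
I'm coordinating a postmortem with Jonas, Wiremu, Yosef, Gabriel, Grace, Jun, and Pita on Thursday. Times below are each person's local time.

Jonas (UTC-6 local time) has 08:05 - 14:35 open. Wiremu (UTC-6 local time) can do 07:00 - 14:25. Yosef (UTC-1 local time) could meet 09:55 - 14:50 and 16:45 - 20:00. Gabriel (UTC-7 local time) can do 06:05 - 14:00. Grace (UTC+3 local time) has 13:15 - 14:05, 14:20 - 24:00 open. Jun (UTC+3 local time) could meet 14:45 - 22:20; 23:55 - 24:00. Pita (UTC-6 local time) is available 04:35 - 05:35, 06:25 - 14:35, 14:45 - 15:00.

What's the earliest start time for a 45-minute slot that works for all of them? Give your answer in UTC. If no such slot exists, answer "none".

14:05

Jonas in UTC: 14:05-20:35 (add 6h to convert from UTC-6).
Wiremu in UTC: 13:00-20:25 (add 6h to convert from UTC-6).
Yosef in UTC: 10:55-15:50, 17:45-21:00 (add 1h to convert from UTC-1).
Gabriel in UTC: 13:05-21:00 (add 7h to convert from UTC-7).
Grace in UTC: 10:15-11:05, 11:20-21:00 (subtract 3h to convert from UTC+3).
Jun in UTC: 11:45-19:20, 20:55-21:00 (subtract 3h to convert from UTC+3).
Pita in UTC: 10:35-11:35, 12:25-20:35, 20:45-21:00 (add 6h to convert from UTC-6).
Jonas ∩ Wiremu: 14:05-20:25.
Jonas ∩ Wiremu ∩ Yosef: 14:05-15:50, 17:45-20:25.
Jonas ∩ Wiremu ∩ Yosef ∩ Gabriel: 14:05-15:50, 17:45-20:25.
Jonas ∩ Wiremu ∩ Yosef ∩ Gabriel ∩ Grace: 14:05-15:50, 17:45-20:25.
Jonas ∩ Wiremu ∩ Yosef ∩ Gabriel ∩ Grace ∩ Jun: 14:05-15:50, 17:45-19:20.
Jonas ∩ Wiremu ∩ Yosef ∩ Gabriel ∩ Grace ∩ Jun ∩ Pita: 14:05-15:50, 17:45-19:20.
Those are the intersection windows.
The first common window of at least 45 minutes is 14:05-15:50, so the earliest start is 14:05.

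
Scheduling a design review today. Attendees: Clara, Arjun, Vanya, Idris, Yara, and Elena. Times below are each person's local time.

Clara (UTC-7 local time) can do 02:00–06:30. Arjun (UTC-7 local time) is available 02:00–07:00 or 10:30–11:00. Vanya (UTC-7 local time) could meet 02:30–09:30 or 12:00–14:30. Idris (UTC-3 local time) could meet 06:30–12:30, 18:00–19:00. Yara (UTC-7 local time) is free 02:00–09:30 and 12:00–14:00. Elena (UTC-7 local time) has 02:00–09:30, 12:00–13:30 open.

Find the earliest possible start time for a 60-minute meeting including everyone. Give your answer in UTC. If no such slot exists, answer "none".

Clara in UTC: 09:00-13:30 (add 7h to convert from UTC-7).
Arjun in UTC: 09:00-14:00, 17:30-18:00 (add 7h to convert from UTC-7).
Vanya in UTC: 09:30-16:30, 19:00-21:30 (add 7h to convert from UTC-7).
Idris in UTC: 09:30-15:30, 21:00-22:00 (add 3h to convert from UTC-3).
Yara in UTC: 09:00-16:30, 19:00-21:00 (add 7h to convert from UTC-7).
Elena in UTC: 09:00-16:30, 19:00-20:30 (add 7h to convert from UTC-7).
Clara ∩ Arjun: 09:00-13:30.
Clara ∩ Arjun ∩ Vanya: 09:30-13:30.
Clara ∩ Arjun ∩ Vanya ∩ Idris: 09:30-13:30.
Clara ∩ Arjun ∩ Vanya ∩ Idris ∩ Yara: 09:30-13:30.
Clara ∩ Arjun ∩ Vanya ∩ Idris ∩ Yara ∩ Elena: 09:30-13:30.
So the common availability across everyone is 09:30-13:30.
The first common window of at least 60 minutes is 09:30-13:30, so the earliest start is 09:30.

09:30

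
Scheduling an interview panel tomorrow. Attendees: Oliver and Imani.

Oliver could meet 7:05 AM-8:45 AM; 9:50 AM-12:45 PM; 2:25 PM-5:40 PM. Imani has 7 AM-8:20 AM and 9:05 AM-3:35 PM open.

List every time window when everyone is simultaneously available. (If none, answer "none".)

Oliver ∩ Imani: 07:05-08:20, 09:50-12:45, 14:25-15:35.

07:05-08:20, 09:50-12:45, 14:25-15:35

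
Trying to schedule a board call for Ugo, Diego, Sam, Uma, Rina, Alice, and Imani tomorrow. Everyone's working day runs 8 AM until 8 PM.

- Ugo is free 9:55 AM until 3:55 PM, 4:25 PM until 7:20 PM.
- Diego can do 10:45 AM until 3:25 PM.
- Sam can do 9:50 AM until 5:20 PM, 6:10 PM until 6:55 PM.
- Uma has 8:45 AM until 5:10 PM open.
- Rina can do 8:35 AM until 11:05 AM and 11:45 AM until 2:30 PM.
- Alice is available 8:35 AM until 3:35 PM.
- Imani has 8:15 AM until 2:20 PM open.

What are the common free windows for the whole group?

10:45-11:05, 11:45-14:20

Ugo ∩ Diego: 10:45-15:25.
Ugo ∩ Diego ∩ Sam: 10:45-15:25.
Ugo ∩ Diego ∩ Sam ∩ Uma: 10:45-15:25.
Ugo ∩ Diego ∩ Sam ∩ Uma ∩ Rina: 10:45-11:05, 11:45-14:30.
Ugo ∩ Diego ∩ Sam ∩ Uma ∩ Rina ∩ Alice: 10:45-11:05, 11:45-14:30.
Ugo ∩ Diego ∩ Sam ∩ Uma ∩ Rina ∩ Alice ∩ Imani: 10:45-11:05, 11:45-14:20.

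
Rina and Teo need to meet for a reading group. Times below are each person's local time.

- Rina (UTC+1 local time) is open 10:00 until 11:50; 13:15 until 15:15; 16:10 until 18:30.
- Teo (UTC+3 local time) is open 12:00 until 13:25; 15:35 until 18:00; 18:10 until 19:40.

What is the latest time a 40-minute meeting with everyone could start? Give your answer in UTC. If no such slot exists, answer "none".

16:00

Rina in UTC: 09:00-10:50, 12:15-14:15, 15:10-17:30 (subtract 1h to convert from UTC+1).
Teo in UTC: 09:00-10:25, 12:35-15:00, 15:10-16:40 (subtract 3h to convert from UTC+3).
Rina ∩ Teo: 09:00-10:25, 12:35-14:15, 15:10-16:40.
The last common window of at least 40 minutes is 15:10-16:40; a 40-minute meeting can start as late as 16:00 and still end by 16:40.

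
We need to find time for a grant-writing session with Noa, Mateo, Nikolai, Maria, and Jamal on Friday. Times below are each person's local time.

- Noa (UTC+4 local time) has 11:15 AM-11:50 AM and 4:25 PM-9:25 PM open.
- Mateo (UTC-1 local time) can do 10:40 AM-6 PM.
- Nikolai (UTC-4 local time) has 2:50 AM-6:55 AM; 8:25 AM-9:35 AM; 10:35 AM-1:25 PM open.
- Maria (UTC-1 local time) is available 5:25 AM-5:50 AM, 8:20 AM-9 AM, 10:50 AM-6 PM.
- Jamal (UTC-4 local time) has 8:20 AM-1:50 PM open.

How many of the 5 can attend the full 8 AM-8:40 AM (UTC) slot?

Noa in UTC: 07:15-07:50, 12:25-17:25 (subtract 4h to convert from UTC+4).
Mateo in UTC: 11:40-19:00 (add 1h to convert from UTC-1).
Nikolai in UTC: 06:50-10:55, 12:25-13:35, 14:35-17:25 (add 4h to convert from UTC-4).
Maria in UTC: 06:25-06:50, 09:20-10:00, 11:50-19:00 (add 1h to convert from UTC-1).
Jamal in UTC: 12:20-17:50 (add 4h to convert from UTC-4).
Nikolai can make the full 08:00-08:40 slot — that's 1.

1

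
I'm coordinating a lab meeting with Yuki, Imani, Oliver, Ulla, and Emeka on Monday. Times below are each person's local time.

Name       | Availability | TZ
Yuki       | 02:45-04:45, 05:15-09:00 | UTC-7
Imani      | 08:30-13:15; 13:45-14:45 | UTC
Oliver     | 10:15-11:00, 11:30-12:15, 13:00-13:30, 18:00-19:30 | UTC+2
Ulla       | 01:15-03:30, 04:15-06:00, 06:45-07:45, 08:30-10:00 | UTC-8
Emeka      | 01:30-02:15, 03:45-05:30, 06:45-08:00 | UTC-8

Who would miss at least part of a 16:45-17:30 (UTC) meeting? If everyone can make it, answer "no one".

Emeka, Imani, Yuki

Yuki in UTC: 09:45-11:45, 12:15-16:00 (add 7h to convert from UTC-7).
Imani in UTC: 08:30-13:15, 13:45-14:45.
Oliver in UTC: 08:15-09:00, 09:30-10:15, 11:00-11:30, 16:00-17:30 (subtract 2h to convert from UTC+2).
Ulla in UTC: 09:15-11:30, 12:15-14:00, 14:45-15:45, 16:30-18:00 (add 8h to convert from UTC-8).
Emeka in UTC: 09:30-10:15, 11:45-13:30, 14:45-16:00 (add 8h to convert from UTC-8).
Yuki: not fully free for 16:45-17:30. Imani: not fully free for 16:45-17:30. Oliver: free for 16:45-17:30. Ulla: free for 16:45-17:30. Emeka: not fully free for 16:45-17:30.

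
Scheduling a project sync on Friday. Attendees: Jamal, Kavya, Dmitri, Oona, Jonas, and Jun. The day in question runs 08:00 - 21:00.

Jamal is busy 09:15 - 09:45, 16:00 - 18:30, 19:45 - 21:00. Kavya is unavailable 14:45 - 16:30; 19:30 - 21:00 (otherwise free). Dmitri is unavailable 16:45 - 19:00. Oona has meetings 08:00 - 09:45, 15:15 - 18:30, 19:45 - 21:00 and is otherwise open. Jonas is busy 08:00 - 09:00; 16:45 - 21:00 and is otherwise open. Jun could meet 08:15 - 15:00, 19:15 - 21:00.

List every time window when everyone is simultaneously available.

Jamal free: 08:00-09:15, 09:45-16:00, 18:30-19:45 (invert busy blocks within the working day).
Kavya free: 08:00-14:45, 16:30-19:30 (invert busy blocks within the working day).
Dmitri free: 08:00-16:45, 19:00-21:00 (invert busy blocks within the working day).
Oona free: 09:45-15:15, 18:30-19:45 (invert busy blocks within the working day).
Jonas free: 09:00-16:45 (invert busy blocks within the working day).
Jun free: 08:15-15:00, 19:15-21:00.
Jamal ∩ Kavya: 08:00-09:15, 09:45-14:45, 18:30-19:30.
Jamal ∩ Kavya ∩ Dmitri: 08:00-09:15, 09:45-14:45, 19:00-19:30.
Jamal ∩ Kavya ∩ Dmitri ∩ Oona: 09:45-14:45, 19:00-19:30.
Jamal ∩ Kavya ∩ Dmitri ∩ Oona ∩ Jonas: 09:45-14:45.
Jamal ∩ Kavya ∩ Dmitri ∩ Oona ∩ Jonas ∩ Jun: 09:45-14:45.
So the common availability across everyone is 09:45-14:45.

09:45-14:45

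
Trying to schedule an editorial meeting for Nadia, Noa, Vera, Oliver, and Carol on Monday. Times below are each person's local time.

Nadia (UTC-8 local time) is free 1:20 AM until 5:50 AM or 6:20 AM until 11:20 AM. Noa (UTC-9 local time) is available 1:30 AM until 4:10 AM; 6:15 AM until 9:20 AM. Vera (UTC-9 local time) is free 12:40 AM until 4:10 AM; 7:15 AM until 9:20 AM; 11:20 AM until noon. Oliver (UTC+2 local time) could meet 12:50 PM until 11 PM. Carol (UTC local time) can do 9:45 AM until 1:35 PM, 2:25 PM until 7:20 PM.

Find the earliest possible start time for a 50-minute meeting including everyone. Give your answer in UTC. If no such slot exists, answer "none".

10:50

Nadia in UTC: 09:20-13:50, 14:20-19:20 (add 8h to convert from UTC-8).
Noa in UTC: 10:30-13:10, 15:15-18:20 (add 9h to convert from UTC-9).
Vera in UTC: 09:40-13:10, 16:15-18:20, 20:20-21:00 (add 9h to convert from UTC-9).
Oliver in UTC: 10:50-21:00 (subtract 2h to convert from UTC+2).
Carol in UTC: 09:45-13:35, 14:25-19:20.
Nadia ∩ Noa: 10:30-13:10, 15:15-18:20.
Nadia ∩ Noa ∩ Vera: 10:30-13:10, 16:15-18:20.
Nadia ∩ Noa ∩ Vera ∩ Oliver: 10:50-13:10, 16:15-18:20.
Nadia ∩ Noa ∩ Vera ∩ Oliver ∩ Carol: 10:50-13:10, 16:15-18:20.
So the common availability across everyone is 10:50-13:10, 16:15-18:20.
The first common window of at least 50 minutes is 10:50-13:10, so the earliest start is 10:50.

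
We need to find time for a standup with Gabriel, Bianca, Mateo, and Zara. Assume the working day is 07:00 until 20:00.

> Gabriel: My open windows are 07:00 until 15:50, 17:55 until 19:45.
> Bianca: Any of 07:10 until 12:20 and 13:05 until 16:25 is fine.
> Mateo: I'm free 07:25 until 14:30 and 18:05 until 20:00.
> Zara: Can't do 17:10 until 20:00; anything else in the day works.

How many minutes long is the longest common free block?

295

Gabriel free: 07:00-15:50, 17:55-19:45.
Bianca free: 07:10-12:20, 13:05-16:25.
Mateo free: 07:25-14:30, 18:05-20:00.
Zara free: 07:00-17:10 (invert busy blocks within the working day).
Gabriel ∩ Bianca: 07:10-12:20, 13:05-15:50.
Gabriel ∩ Bianca ∩ Mateo: 07:25-12:20, 13:05-14:30.
Gabriel ∩ Bianca ∩ Mateo ∩ Zara: 07:25-12:20, 13:05-14:30.
The longest is 07:25-12:20 at 295 minutes.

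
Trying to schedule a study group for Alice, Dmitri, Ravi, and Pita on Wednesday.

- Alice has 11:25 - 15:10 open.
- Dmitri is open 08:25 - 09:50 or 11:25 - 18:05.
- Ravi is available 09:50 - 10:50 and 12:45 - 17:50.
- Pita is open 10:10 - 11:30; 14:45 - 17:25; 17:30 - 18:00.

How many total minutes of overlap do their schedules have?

25

Alice ∩ Dmitri: 11:25-15:10.
Alice ∩ Dmitri ∩ Ravi: 12:45-15:10.
Alice ∩ Dmitri ∩ Ravi ∩ Pita: 14:45-15:10.
That's a single block of 25 minutes.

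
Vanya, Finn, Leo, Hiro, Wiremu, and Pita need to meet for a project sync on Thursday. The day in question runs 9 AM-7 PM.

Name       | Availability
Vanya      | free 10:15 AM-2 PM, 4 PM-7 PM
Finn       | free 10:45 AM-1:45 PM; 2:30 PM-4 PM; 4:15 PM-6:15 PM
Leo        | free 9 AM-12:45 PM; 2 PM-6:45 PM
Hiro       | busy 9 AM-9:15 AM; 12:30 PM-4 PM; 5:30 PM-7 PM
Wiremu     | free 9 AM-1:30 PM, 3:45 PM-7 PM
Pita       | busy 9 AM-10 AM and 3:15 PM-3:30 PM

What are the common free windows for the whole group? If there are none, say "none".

10:45-12:30, 16:15-17:30

Vanya free: 10:15-14:00, 16:00-19:00.
Finn free: 10:45-13:45, 14:30-16:00, 16:15-18:15.
Leo free: 09:00-12:45, 14:00-18:45.
Hiro free: 09:15-12:30, 16:00-17:30 (invert busy blocks within the working day).
Wiremu free: 09:00-13:30, 15:45-19:00.
Pita free: 10:00-15:15, 15:30-19:00 (invert busy blocks within the working day).
Vanya ∩ Finn: 10:45-13:45, 16:15-18:15.
Vanya ∩ Finn ∩ Leo: 10:45-12:45, 16:15-18:15.
Vanya ∩ Finn ∩ Leo ∩ Hiro: 10:45-12:30, 16:15-17:30.
Vanya ∩ Finn ∩ Leo ∩ Hiro ∩ Wiremu: 10:45-12:30, 16:15-17:30.
Vanya ∩ Finn ∩ Leo ∩ Hiro ∩ Wiremu ∩ Pita: 10:45-12:30, 16:15-17:30.
Those are the intersection windows.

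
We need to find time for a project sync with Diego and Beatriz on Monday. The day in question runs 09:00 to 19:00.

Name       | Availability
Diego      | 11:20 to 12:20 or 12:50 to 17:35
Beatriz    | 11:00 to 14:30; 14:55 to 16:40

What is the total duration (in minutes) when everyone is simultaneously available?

265

Diego ∩ Beatriz: 11:20-12:20, 12:50-14:30, 14:55-16:40.
Summing the common windows: 60 + 100 + 105 = 265 minutes.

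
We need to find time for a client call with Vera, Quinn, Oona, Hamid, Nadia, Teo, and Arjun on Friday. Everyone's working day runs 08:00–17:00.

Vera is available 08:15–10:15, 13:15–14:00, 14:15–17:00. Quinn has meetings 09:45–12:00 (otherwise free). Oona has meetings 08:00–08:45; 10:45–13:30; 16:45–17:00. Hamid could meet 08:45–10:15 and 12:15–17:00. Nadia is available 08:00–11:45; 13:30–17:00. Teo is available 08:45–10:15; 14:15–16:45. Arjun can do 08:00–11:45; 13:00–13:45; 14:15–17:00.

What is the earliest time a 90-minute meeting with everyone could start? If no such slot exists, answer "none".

14:15

Vera free: 08:15-10:15, 13:15-14:00, 14:15-17:00.
Quinn free: 08:00-09:45, 12:00-17:00 (invert busy blocks within the working day).
Oona free: 08:45-10:45, 13:30-16:45 (invert busy blocks within the working day).
Hamid free: 08:45-10:15, 12:15-17:00.
Nadia free: 08:00-11:45, 13:30-17:00.
Teo free: 08:45-10:15, 14:15-16:45.
Arjun free: 08:00-11:45, 13:00-13:45, 14:15-17:00.
Vera ∩ Quinn: 08:15-09:45, 13:15-14:00, 14:15-17:00.
Vera ∩ Quinn ∩ Oona: 08:45-09:45, 13:30-14:00, 14:15-16:45.
Vera ∩ Quinn ∩ Oona ∩ Hamid: 08:45-09:45, 13:30-14:00, 14:15-16:45.
Vera ∩ Quinn ∩ Oona ∩ Hamid ∩ Nadia: 08:45-09:45, 13:30-14:00, 14:15-16:45.
Vera ∩ Quinn ∩ Oona ∩ Hamid ∩ Nadia ∩ Teo: 08:45-09:45, 14:15-16:45.
Vera ∩ Quinn ∩ Oona ∩ Hamid ∩ Nadia ∩ Teo ∩ Arjun: 08:45-09:45, 14:15-16:45.
The first common window of at least 90 minutes is 14:15-16:45, so the earliest start is 14:15.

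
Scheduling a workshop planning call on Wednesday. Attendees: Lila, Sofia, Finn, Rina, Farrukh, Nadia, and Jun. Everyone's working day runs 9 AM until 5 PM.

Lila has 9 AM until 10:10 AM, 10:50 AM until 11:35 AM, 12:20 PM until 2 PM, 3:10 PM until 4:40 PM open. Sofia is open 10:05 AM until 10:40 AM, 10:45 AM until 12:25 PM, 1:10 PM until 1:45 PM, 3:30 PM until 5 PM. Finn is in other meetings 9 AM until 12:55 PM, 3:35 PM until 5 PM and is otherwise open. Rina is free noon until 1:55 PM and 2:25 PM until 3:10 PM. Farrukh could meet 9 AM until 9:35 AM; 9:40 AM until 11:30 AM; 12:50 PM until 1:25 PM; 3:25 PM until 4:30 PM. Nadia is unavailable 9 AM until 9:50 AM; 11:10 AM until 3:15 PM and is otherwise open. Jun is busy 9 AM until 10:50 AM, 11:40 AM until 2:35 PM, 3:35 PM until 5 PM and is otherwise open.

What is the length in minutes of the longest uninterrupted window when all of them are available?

Lila free: 09:00-10:10, 10:50-11:35, 12:20-14:00, 15:10-16:40.
Sofia free: 10:05-10:40, 10:45-12:25, 13:10-13:45, 15:30-17:00.
Finn free: 12:55-15:35 (invert busy blocks within the working day).
Rina free: 12:00-13:55, 14:25-15:10.
Farrukh free: 09:00-09:35, 09:40-11:30, 12:50-13:25, 15:25-16:30.
Nadia free: 09:50-11:10, 15:15-17:00 (invert busy blocks within the working day).
Jun free: 10:50-11:40, 14:35-15:35 (invert busy blocks within the working day).
Lila ∩ Sofia: 10:05-10:10, 10:50-11:35, 12:20-12:25, 13:10-13:45, 15:30-16:40.
Lila ∩ Sofia ∩ Finn: 13:10-13:45, 15:30-15:35.
Lila ∩ Sofia ∩ Finn ∩ Rina: 13:10-13:45.
Lila ∩ Sofia ∩ Finn ∩ Rina ∩ Farrukh: 13:10-13:25.
Lila ∩ Sofia ∩ Finn ∩ Rina ∩ Farrukh ∩ Nadia: ∅.
Lila ∩ Sofia ∩ Finn ∩ Rina ∩ Farrukh ∩ Nadia ∩ Jun: ∅.
There is no time when everyone is free.
No common window exists, so the longest block is 0 minutes.

0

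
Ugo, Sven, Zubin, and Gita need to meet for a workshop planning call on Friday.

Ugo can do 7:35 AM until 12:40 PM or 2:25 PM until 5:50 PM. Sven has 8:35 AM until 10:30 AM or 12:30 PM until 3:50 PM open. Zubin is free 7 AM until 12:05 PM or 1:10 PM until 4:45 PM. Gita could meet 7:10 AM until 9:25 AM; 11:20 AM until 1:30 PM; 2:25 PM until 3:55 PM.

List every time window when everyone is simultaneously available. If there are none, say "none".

08:35-09:25, 14:25-15:50

Ugo ∩ Sven: 08:35-10:30, 12:30-12:40, 14:25-15:50.
Ugo ∩ Sven ∩ Zubin: 08:35-10:30, 14:25-15:50.
Ugo ∩ Sven ∩ Zubin ∩ Gita: 08:35-09:25, 14:25-15:50.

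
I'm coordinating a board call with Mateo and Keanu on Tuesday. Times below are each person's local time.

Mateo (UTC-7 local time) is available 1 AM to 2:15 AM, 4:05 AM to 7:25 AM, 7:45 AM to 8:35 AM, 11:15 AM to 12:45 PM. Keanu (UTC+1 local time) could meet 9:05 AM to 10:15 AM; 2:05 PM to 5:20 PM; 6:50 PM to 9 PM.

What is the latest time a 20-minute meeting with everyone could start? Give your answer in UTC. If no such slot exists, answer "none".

19:25

Mateo in UTC: 08:00-09:15, 11:05-14:25, 14:45-15:35, 18:15-19:45 (add 7h to convert from UTC-7).
Keanu in UTC: 08:05-09:15, 13:05-16:20, 17:50-20:00 (subtract 1h to convert from UTC+1).
Mateo ∩ Keanu: 08:05-09:15, 13:05-14:25, 14:45-15:35, 18:15-19:45.
The last common window of at least 20 minutes is 18:15-19:45; a 20-minute meeting can start as late as 19:25 and still end by 19:45.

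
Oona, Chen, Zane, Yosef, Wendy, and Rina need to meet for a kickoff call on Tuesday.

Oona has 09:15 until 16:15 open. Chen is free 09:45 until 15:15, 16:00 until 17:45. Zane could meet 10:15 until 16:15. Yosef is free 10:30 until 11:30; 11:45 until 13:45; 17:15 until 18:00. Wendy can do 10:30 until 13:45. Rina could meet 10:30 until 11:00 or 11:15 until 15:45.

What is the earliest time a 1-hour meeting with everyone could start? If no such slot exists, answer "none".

11:45

Oona ∩ Chen: 09:45-15:15, 16:00-16:15.
Oona ∩ Chen ∩ Zane: 10:15-15:15, 16:00-16:15.
Oona ∩ Chen ∩ Zane ∩ Yosef: 10:30-11:30, 11:45-13:45.
Oona ∩ Chen ∩ Zane ∩ Yosef ∩ Wendy: 10:30-11:30, 11:45-13:45.
Oona ∩ Chen ∩ Zane ∩ Yosef ∩ Wendy ∩ Rina: 10:30-11:00, 11:15-11:30, 11:45-13:45.
The first common window of at least 60 minutes is 11:45-13:45, so the earliest start is 11:45.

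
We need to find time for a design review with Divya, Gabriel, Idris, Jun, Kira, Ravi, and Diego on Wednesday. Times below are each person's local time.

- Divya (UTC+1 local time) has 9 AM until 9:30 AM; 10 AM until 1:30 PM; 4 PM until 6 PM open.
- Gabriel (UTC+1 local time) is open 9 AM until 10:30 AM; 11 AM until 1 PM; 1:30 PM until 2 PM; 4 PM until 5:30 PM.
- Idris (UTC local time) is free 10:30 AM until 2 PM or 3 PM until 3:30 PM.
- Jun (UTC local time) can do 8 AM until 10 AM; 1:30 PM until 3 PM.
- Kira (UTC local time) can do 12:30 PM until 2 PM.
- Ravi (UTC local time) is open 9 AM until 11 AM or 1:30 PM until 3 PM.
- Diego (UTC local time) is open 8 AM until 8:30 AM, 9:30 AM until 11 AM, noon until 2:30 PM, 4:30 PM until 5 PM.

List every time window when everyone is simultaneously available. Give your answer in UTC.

Divya in UTC: 08:00-08:30, 09:00-12:30, 15:00-17:00 (subtract 1h to convert from UTC+1).
Gabriel in UTC: 08:00-09:30, 10:00-12:00, 12:30-13:00, 15:00-16:30 (subtract 1h to convert from UTC+1).
Idris in UTC: 10:30-14:00, 15:00-15:30.
Jun in UTC: 08:00-10:00, 13:30-15:00.
Kira in UTC: 12:30-14:00.
Ravi in UTC: 09:00-11:00, 13:30-15:00.
Diego in UTC: 08:00-08:30, 09:30-11:00, 12:00-14:30, 16:30-17:00.
Divya ∩ Gabriel: 08:00-08:30, 09:00-09:30, 10:00-12:00, 15:00-16:30.
Divya ∩ Gabriel ∩ Idris: 10:30-12:00, 15:00-15:30.
Divya ∩ Gabriel ∩ Idris ∩ Jun: ∅.
Divya ∩ Gabriel ∩ Idris ∩ Jun ∩ Kira: ∅.
Divya ∩ Gabriel ∩ Idris ∩ Jun ∩ Kira ∩ Ravi: ∅.
Divya ∩ Gabriel ∩ Idris ∩ Jun ∩ Kira ∩ Ravi ∩ Diego: ∅.
There is no time when everyone is free.

none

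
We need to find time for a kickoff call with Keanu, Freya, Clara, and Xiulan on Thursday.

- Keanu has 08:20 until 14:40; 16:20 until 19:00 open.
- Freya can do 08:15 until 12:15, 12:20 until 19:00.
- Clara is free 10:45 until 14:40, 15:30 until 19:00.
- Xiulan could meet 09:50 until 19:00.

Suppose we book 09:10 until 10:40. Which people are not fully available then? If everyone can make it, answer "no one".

Keanu: free for 09:10-10:40. Freya: free for 09:10-10:40. Clara: not fully free for 09:10-10:40. Xiulan: not fully free for 09:10-10:40.

Clara, Xiulan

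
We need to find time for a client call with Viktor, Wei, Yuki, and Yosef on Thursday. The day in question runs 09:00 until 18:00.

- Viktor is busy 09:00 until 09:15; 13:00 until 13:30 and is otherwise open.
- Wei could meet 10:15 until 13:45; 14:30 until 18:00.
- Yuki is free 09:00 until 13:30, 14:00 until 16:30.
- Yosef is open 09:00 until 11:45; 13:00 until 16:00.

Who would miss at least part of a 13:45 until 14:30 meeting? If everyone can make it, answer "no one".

Viktor free: 09:15-13:00, 13:30-18:00 (invert busy blocks within the working day).
Wei free: 10:15-13:45, 14:30-18:00.
Yuki free: 09:00-13:30, 14:00-16:30.
Yosef free: 09:00-11:45, 13:00-16:00.
Viktor: free for 13:45-14:30. Wei: not fully free for 13:45-14:30. Yuki: not fully free for 13:45-14:30. Yosef: free for 13:45-14:30.

Wei, Yuki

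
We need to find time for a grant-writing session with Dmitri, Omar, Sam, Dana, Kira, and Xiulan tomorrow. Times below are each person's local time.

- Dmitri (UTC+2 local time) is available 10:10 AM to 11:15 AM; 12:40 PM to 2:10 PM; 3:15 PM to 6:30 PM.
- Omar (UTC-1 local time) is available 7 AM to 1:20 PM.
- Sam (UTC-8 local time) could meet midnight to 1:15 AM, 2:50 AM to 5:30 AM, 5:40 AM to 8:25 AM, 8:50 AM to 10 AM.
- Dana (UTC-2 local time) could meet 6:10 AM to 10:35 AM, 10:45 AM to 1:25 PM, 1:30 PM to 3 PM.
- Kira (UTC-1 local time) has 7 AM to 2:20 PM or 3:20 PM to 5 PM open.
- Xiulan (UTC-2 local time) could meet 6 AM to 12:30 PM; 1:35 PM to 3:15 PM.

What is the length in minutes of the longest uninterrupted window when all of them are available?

80

Dmitri in UTC: 08:10-09:15, 10:40-12:10, 13:15-16:30 (subtract 2h to convert from UTC+2).
Omar in UTC: 08:00-14:20 (add 1h to convert from UTC-1).
Sam in UTC: 08:00-09:15, 10:50-13:30, 13:40-16:25, 16:50-18:00 (add 8h to convert from UTC-8).
Dana in UTC: 08:10-12:35, 12:45-15:25, 15:30-17:00 (add 2h to convert from UTC-2).
Kira in UTC: 08:00-15:20, 16:20-18:00 (add 1h to convert from UTC-1).
Xiulan in UTC: 08:00-14:30, 15:35-17:15 (add 2h to convert from UTC-2).
Dmitri ∩ Omar: 08:10-09:15, 10:40-12:10, 13:15-14:20.
Dmitri ∩ Omar ∩ Sam: 08:10-09:15, 10:50-12:10, 13:15-13:30, 13:40-14:20.
Dmitri ∩ Omar ∩ Sam ∩ Dana: 08:10-09:15, 10:50-12:10, 13:15-13:30, 13:40-14:20.
Dmitri ∩ Omar ∩ Sam ∩ Dana ∩ Kira: 08:10-09:15, 10:50-12:10, 13:15-13:30, 13:40-14:20.
Dmitri ∩ Omar ∩ Sam ∩ Dana ∩ Kira ∩ Xiulan: 08:10-09:15, 10:50-12:10, 13:15-13:30, 13:40-14:20.
The longest is 10:50-12:10 at 80 minutes.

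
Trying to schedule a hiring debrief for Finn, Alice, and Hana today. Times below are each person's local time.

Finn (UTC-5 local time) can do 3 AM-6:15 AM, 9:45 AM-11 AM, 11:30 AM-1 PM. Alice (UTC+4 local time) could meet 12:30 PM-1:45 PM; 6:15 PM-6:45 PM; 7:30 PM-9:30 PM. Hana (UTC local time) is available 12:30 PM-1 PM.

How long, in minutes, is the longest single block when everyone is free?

0

Finn in UTC: 08:00-11:15, 14:45-16:00, 16:30-18:00 (add 5h to convert from UTC-5).
Alice in UTC: 08:30-09:45, 14:15-14:45, 15:30-17:30 (subtract 4h to convert from UTC+4).
Hana in UTC: 12:30-13:00.
Finn ∩ Alice: 08:30-09:45, 15:30-16:00, 16:30-17:30.
Finn ∩ Alice ∩ Hana: ∅.
There is no time when everyone is free.
No common window exists, so the longest block is 0 minutes.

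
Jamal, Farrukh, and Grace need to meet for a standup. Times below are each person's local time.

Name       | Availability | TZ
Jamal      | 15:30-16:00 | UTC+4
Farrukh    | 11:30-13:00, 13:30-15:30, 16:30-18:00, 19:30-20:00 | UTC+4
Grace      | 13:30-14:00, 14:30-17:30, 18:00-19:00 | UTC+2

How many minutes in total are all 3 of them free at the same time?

Jamal in UTC: 11:30-12:00 (subtract 4h to convert from UTC+4).
Farrukh in UTC: 07:30-09:00, 09:30-11:30, 12:30-14:00, 15:30-16:00 (subtract 4h to convert from UTC+4).
Grace in UTC: 11:30-12:00, 12:30-15:30, 16:00-17:00 (subtract 2h to convert from UTC+2).
Jamal ∩ Farrukh: ∅.
Jamal ∩ Farrukh ∩ Grace: ∅.
There is no time when everyone is free.
There is no common window, so the total is 0 minutes.

0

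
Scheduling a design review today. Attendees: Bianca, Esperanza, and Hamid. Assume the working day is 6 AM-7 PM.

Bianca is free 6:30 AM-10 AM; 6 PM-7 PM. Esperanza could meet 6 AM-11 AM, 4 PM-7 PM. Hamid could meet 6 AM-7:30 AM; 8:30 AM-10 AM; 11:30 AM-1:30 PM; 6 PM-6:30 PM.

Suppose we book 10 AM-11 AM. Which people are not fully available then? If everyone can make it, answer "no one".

Bianca, Hamid

Bianca: not fully free for 10:00-11:00. Esperanza: free for 10:00-11:00. Hamid: not fully free for 10:00-11:00.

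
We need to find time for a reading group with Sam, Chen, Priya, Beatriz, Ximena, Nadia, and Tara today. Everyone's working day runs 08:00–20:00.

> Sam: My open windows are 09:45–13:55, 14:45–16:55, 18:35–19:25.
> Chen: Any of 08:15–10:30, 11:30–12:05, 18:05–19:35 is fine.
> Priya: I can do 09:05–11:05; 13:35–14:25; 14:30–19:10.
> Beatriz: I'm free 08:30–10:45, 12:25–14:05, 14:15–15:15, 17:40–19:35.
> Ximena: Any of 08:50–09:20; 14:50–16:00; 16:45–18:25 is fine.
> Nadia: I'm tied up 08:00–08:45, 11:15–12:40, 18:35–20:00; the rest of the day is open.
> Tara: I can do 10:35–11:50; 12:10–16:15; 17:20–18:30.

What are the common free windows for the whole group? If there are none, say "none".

Sam free: 09:45-13:55, 14:45-16:55, 18:35-19:25.
Chen free: 08:15-10:30, 11:30-12:05, 18:05-19:35.
Priya free: 09:05-11:05, 13:35-14:25, 14:30-19:10.
Beatriz free: 08:30-10:45, 12:25-14:05, 14:15-15:15, 17:40-19:35.
Ximena free: 08:50-09:20, 14:50-16:00, 16:45-18:25.
Nadia free: 08:45-11:15, 12:40-18:35 (invert busy blocks within the working day).
Tara free: 10:35-11:50, 12:10-16:15, 17:20-18:30.
Sam ∩ Chen: 09:45-10:30, 11:30-12:05, 18:35-19:25.
Sam ∩ Chen ∩ Priya: 09:45-10:30, 18:35-19:10.
Sam ∩ Chen ∩ Priya ∩ Beatriz: 09:45-10:30, 18:35-19:10.
Sam ∩ Chen ∩ Priya ∩ Beatriz ∩ Ximena: ∅.
Sam ∩ Chen ∩ Priya ∩ Beatriz ∩ Ximena ∩ Nadia: ∅.
Sam ∩ Chen ∩ Priya ∩ Beatriz ∩ Ximena ∩ Nadia ∩ Tara: ∅.
There is no time when everyone is free.

none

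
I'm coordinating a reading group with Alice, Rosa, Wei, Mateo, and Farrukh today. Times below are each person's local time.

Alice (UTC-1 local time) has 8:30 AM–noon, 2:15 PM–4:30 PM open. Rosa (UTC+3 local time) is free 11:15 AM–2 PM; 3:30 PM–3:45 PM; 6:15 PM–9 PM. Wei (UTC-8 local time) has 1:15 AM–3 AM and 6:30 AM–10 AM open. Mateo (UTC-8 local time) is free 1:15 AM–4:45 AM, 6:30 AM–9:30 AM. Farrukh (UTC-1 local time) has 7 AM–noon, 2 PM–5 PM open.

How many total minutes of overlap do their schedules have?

Alice in UTC: 09:30-13:00, 15:15-17:30 (add 1h to convert from UTC-1).
Rosa in UTC: 08:15-11:00, 12:30-12:45, 15:15-18:00 (subtract 3h to convert from UTC+3).
Wei in UTC: 09:15-11:00, 14:30-18:00 (add 8h to convert from UTC-8).
Mateo in UTC: 09:15-12:45, 14:30-17:30 (add 8h to convert from UTC-8).
Farrukh in UTC: 08:00-13:00, 15:00-18:00 (add 1h to convert from UTC-1).
Alice ∩ Rosa: 09:30-11:00, 12:30-12:45, 15:15-17:30.
Alice ∩ Rosa ∩ Wei: 09:30-11:00, 15:15-17:30.
Alice ∩ Rosa ∩ Wei ∩ Mateo: 09:30-11:00, 15:15-17:30.
Alice ∩ Rosa ∩ Wei ∩ Mateo ∩ Farrukh: 09:30-11:00, 15:15-17:30.
Summing the common windows: 90 + 135 = 225 minutes.

225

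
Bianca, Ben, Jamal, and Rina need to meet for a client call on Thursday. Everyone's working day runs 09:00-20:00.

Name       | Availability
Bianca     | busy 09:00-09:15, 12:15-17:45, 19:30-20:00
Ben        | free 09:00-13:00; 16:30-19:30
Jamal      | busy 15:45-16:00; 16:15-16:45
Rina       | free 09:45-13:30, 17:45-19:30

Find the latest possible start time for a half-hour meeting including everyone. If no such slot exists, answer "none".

Bianca free: 09:15-12:15, 17:45-19:30 (invert busy blocks within the working day).
Ben free: 09:00-13:00, 16:30-19:30.
Jamal free: 09:00-15:45, 16:00-16:15, 16:45-20:00 (invert busy blocks within the working day).
Rina free: 09:45-13:30, 17:45-19:30.
Bianca ∩ Ben: 09:15-12:15, 17:45-19:30.
Bianca ∩ Ben ∩ Jamal: 09:15-12:15, 17:45-19:30.
Bianca ∩ Ben ∩ Jamal ∩ Rina: 09:45-12:15, 17:45-19:30.
The last common window of at least 30 minutes is 17:45-19:30; a 30-minute meeting can start as late as 19:00 and still end by 19:30.

19:00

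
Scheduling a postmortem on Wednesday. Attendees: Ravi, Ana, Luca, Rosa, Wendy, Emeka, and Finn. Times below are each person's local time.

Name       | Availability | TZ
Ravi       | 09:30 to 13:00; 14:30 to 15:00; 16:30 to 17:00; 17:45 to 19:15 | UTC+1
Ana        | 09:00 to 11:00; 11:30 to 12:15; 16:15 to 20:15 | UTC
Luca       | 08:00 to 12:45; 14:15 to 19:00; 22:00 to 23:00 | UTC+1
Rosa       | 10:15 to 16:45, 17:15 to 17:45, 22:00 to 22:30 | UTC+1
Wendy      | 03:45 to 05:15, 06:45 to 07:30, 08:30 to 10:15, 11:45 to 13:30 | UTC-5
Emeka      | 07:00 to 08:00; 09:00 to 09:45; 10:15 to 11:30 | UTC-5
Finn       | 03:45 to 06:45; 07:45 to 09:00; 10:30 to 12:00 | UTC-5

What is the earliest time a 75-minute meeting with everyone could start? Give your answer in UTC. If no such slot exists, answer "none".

Ravi in UTC: 08:30-12:00, 13:30-14:00, 15:30-16:00, 16:45-18:15 (subtract 1h to convert from UTC+1).
Ana in UTC: 09:00-11:00, 11:30-12:15, 16:15-20:15.
Luca in UTC: 07:00-11:45, 13:15-18:00, 21:00-22:00 (subtract 1h to convert from UTC+1).
Rosa in UTC: 09:15-15:45, 16:15-16:45, 21:00-21:30 (subtract 1h to convert from UTC+1).
Wendy in UTC: 08:45-10:15, 11:45-12:30, 13:30-15:15, 16:45-18:30 (add 5h to convert from UTC-5).
Emeka in UTC: 12:00-13:00, 14:00-14:45, 15:15-16:30 (add 5h to convert from UTC-5).
Finn in UTC: 08:45-11:45, 12:45-14:00, 15:30-17:00 (add 5h to convert from UTC-5).
Ravi ∩ Ana: 09:00-11:00, 11:30-12:00, 16:45-18:15.
Ravi ∩ Ana ∩ Luca: 09:00-11:00, 11:30-11:45, 16:45-18:00.
Ravi ∩ Ana ∩ Luca ∩ Rosa: 09:15-11:00, 11:30-11:45.
Ravi ∩ Ana ∩ Luca ∩ Rosa ∩ Wendy: 09:15-10:15.
Ravi ∩ Ana ∩ Luca ∩ Rosa ∩ Wendy ∩ Emeka: ∅.
Ravi ∩ Ana ∩ Luca ∩ Rosa ∩ Wendy ∩ Emeka ∩ Finn: ∅.
There is no time when everyone is free.
No common window is at least 75 minutes long.

none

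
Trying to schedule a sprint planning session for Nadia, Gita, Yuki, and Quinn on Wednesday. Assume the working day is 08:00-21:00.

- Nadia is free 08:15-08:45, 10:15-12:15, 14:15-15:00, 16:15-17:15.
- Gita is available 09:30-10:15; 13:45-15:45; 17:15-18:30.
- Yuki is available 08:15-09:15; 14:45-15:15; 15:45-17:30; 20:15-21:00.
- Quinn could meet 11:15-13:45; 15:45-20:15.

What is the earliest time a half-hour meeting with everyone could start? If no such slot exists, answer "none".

Nadia ∩ Gita: 14:15-15:00.
Nadia ∩ Gita ∩ Yuki: 14:45-15:00.
Nadia ∩ Gita ∩ Yuki ∩ Quinn: ∅.
There is no time when everyone is free.
No common window is at least 30 minutes long.

none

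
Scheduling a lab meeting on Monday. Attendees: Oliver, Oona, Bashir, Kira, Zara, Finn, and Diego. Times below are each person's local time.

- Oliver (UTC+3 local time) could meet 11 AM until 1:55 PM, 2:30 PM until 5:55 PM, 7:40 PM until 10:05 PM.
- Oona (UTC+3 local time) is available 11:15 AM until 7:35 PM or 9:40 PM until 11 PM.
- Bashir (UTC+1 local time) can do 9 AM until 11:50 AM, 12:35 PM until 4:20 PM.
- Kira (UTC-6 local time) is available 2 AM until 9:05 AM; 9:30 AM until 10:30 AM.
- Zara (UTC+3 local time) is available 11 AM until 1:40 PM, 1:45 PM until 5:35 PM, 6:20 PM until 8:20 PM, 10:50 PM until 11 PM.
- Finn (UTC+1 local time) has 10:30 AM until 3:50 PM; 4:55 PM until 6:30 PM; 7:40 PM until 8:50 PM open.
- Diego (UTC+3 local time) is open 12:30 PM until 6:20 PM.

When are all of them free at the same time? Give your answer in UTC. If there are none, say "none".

09:30-10:40, 10:45-10:50, 11:35-14:35

Oliver in UTC: 08:00-10:55, 11:30-14:55, 16:40-19:05 (subtract 3h to convert from UTC+3).
Oona in UTC: 08:15-16:35, 18:40-20:00 (subtract 3h to convert from UTC+3).
Bashir in UTC: 08:00-10:50, 11:35-15:20 (subtract 1h to convert from UTC+1).
Kira in UTC: 08:00-15:05, 15:30-16:30 (add 6h to convert from UTC-6).
Zara in UTC: 08:00-10:40, 10:45-14:35, 15:20-17:20, 19:50-20:00 (subtract 3h to convert from UTC+3).
Finn in UTC: 09:30-14:50, 15:55-17:30, 18:40-19:50 (subtract 1h to convert from UTC+1).
Diego in UTC: 09:30-15:20 (subtract 3h to convert from UTC+3).
Oliver ∩ Oona: 08:15-10:55, 11:30-14:55, 18:40-19:05.
Oliver ∩ Oona ∩ Bashir: 08:15-10:50, 11:35-14:55.
Oliver ∩ Oona ∩ Bashir ∩ Kira: 08:15-10:50, 11:35-14:55.
Oliver ∩ Oona ∩ Bashir ∩ Kira ∩ Zara: 08:15-10:40, 10:45-10:50, 11:35-14:35.
Oliver ∩ Oona ∩ Bashir ∩ Kira ∩ Zara ∩ Finn: 09:30-10:40, 10:45-10:50, 11:35-14:35.
Oliver ∩ Oona ∩ Bashir ∩ Kira ∩ Zara ∩ Finn ∩ Diego: 09:30-10:40, 10:45-10:50, 11:35-14:35.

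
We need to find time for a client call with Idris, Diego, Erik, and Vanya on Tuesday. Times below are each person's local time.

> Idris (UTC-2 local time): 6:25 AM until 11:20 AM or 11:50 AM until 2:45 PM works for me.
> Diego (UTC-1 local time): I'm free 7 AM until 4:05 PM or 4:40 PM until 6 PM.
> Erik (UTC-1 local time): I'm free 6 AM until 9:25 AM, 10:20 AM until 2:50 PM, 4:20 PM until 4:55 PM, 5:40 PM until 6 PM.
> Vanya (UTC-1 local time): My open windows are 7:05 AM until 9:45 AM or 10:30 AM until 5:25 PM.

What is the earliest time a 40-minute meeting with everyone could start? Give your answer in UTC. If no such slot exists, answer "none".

Idris in UTC: 08:25-13:20, 13:50-16:45 (add 2h to convert from UTC-2).
Diego in UTC: 08:00-17:05, 17:40-19:00 (add 1h to convert from UTC-1).
Erik in UTC: 07:00-10:25, 11:20-15:50, 17:20-17:55, 18:40-19:00 (add 1h to convert from UTC-1).
Vanya in UTC: 08:05-10:45, 11:30-18:25 (add 1h to convert from UTC-1).
Idris ∩ Diego: 08:25-13:20, 13:50-16:45.
Idris ∩ Diego ∩ Erik: 08:25-10:25, 11:20-13:20, 13:50-15:50.
Idris ∩ Diego ∩ Erik ∩ Vanya: 08:25-10:25, 11:30-13:20, 13:50-15:50.
The first common window of at least 40 minutes is 08:25-10:25, so the earliest start is 08:25.

08:25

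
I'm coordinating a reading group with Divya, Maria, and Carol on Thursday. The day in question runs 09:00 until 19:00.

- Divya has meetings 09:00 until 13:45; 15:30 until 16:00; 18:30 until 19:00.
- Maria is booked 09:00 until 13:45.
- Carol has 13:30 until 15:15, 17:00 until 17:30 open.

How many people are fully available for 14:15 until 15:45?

1

Divya free: 13:45-15:30, 16:00-18:30 (invert busy blocks within the working day).
Maria free: 13:45-19:00 (invert busy blocks within the working day).
Carol free: 13:30-15:15, 17:00-17:30.
Maria can make the full 14:15-15:45 slot — that's 1.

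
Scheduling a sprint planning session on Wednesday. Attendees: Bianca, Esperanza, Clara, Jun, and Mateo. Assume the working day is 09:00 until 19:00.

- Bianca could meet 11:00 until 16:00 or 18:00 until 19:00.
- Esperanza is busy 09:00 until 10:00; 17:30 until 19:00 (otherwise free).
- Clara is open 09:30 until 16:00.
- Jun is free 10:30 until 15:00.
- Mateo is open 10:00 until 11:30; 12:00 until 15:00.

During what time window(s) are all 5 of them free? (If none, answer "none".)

11:00-11:30, 12:00-15:00

Bianca free: 11:00-16:00, 18:00-19:00.
Esperanza free: 10:00-17:30 (invert busy blocks within the working day).
Clara free: 09:30-16:00.
Jun free: 10:30-15:00.
Mateo free: 10:00-11:30, 12:00-15:00.
Bianca ∩ Esperanza: 11:00-16:00.
Bianca ∩ Esperanza ∩ Clara: 11:00-16:00.
Bianca ∩ Esperanza ∩ Clara ∩ Jun: 11:00-15:00.
Bianca ∩ Esperanza ∩ Clara ∩ Jun ∩ Mateo: 11:00-11:30, 12:00-15:00.
So the common availability across everyone is 11:00-11:30, 12:00-15:00.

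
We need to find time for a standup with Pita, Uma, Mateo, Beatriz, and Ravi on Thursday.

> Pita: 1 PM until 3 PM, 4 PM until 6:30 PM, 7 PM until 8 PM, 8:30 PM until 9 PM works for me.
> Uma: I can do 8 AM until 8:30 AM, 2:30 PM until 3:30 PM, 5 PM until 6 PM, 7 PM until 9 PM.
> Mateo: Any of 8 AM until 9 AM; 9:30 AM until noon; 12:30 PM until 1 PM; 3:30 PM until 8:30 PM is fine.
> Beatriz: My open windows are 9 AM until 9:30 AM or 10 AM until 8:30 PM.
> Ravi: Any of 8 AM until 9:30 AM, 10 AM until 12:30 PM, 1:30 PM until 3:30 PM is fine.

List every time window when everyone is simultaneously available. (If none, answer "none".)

none

Pita ∩ Uma: 14:30-15:00, 17:00-18:00, 19:00-20:00, 20:30-21:00.
Pita ∩ Uma ∩ Mateo: 17:00-18:00, 19:00-20:00.
Pita ∩ Uma ∩ Mateo ∩ Beatriz: 17:00-18:00, 19:00-20:00.
Pita ∩ Uma ∩ Mateo ∩ Beatriz ∩ Ravi: ∅.
There is no time when everyone is free.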